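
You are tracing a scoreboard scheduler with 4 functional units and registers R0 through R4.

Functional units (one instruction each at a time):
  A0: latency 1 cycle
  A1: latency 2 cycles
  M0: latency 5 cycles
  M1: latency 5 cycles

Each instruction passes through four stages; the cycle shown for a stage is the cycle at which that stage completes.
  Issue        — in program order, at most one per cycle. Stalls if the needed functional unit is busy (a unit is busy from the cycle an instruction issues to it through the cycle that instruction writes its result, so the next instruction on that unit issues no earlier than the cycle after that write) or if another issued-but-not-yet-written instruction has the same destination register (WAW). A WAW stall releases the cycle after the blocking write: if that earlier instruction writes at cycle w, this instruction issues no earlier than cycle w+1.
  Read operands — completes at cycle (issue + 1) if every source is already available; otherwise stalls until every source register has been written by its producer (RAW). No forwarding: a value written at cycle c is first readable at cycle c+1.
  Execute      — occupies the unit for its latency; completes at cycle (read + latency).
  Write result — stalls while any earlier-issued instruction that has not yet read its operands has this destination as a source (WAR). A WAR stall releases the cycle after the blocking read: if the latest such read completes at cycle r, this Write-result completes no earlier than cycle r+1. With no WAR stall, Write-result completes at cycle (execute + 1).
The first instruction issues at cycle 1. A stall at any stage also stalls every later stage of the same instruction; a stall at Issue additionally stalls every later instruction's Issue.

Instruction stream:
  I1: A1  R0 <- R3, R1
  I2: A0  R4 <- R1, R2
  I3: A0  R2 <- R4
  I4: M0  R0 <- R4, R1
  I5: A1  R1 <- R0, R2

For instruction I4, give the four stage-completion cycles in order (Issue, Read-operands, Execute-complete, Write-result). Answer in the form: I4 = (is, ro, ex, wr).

c1: I1 issues→A1
c2: I1 reads; I2 issues→A0
c3: I2 reads
c4: I1 exec-done; I2 exec-done
c5: I1 writes R0; I2 writes R4
c6: I3 issues→A0
c7: I3 reads; I4 issues→M0
c8: I3 exec-done; I4 reads; I5 issues→A1
c9: I3 writes R2
c13: I4 exec-done
c14: I4 writes R0
c15: I5 reads
c17: I5 exec-done
c18: I5 writes R1

I4 = (7, 8, 13, 14)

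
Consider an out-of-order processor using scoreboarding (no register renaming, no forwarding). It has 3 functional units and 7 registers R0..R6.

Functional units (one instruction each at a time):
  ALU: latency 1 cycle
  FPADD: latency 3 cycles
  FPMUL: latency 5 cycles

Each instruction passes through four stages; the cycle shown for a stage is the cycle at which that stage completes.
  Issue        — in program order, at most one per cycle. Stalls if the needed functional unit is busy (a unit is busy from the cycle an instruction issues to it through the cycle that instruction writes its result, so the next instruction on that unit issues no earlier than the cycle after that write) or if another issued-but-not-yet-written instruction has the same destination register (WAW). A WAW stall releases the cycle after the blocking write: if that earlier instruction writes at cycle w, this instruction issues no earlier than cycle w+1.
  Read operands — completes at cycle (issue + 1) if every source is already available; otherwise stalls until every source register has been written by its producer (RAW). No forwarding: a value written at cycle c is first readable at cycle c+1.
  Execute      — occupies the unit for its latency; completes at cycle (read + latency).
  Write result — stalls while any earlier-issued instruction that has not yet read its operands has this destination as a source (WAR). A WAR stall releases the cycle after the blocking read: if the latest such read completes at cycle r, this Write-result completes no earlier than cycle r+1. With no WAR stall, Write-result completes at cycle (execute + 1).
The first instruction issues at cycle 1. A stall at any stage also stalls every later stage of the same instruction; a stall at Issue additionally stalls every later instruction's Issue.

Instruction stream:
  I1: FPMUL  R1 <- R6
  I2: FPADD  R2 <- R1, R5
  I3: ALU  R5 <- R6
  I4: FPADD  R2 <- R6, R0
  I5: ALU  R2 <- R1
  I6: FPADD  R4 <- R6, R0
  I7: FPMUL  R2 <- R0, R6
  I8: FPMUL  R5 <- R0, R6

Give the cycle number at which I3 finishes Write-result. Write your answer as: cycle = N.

c1: I1 dispatched to FPMUL
c2: I1 operands ready | I2 dispatched to FPADD
c3: I3 dispatched to ALU
c4: I3 operands ready
c5: I3 complete
c7: I1 complete
c8: R1←I1
c9: I2 operands ready
c10: R5←I3
c12: I2 complete
c13: R2←I2
c14: I4 dispatched to FPADD
c15: I4 operands ready
c18: I4 complete
c19: R2←I4
c20: I5 dispatched to ALU
c21: I5 operands ready | I6 dispatched to FPADD
c22: I5 complete | I6 operands ready
c23: R2←I5
c24: I7 dispatched to FPMUL
c25: I6 complete | I7 operands ready
c26: R4←I6
c30: I7 complete
c31: R2←I7
c32: I8 dispatched to FPMUL
c33: I8 operands ready
c38: I8 complete
c39: R5←I8

cycle = 10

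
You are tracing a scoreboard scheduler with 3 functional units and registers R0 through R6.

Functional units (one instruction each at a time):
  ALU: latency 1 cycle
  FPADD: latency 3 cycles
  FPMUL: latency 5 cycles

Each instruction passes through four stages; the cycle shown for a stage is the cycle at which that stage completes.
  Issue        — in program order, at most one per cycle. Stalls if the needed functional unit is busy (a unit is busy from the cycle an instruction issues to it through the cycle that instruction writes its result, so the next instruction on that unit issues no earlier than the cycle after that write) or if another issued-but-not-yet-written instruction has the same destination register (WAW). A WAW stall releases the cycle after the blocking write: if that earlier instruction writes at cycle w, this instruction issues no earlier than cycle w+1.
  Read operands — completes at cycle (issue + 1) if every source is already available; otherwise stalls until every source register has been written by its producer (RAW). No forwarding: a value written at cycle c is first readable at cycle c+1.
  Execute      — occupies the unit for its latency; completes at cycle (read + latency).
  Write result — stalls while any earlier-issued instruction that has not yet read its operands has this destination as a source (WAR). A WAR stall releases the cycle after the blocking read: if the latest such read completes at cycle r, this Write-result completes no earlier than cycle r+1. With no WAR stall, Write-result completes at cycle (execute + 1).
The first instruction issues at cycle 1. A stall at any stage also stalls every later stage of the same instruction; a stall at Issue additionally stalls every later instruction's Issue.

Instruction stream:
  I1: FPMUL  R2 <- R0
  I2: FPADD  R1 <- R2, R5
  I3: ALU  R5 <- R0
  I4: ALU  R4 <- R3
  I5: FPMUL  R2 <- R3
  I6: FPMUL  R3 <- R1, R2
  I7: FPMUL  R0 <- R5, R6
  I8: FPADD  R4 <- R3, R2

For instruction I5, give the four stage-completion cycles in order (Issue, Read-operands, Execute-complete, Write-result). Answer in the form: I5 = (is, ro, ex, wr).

I1: IS=1 RO=2 EX=7 WR=8
I2: IS=2 RO=9 EX=12 WR=13  [RAW R2: wait I1 write@8]
I3: IS=3 RO=4 EX=5 WR=10  [WAR R5: wait I2 read@9]
I4: IS=11 RO=12 EX=13 WR=14  [struct: ALU busy until I3 writes@10]
I5: IS=12 RO=13 EX=18 WR=19
I6: IS=20 RO=21 EX=26 WR=27  [struct: FPMUL busy until I5 writes@19]
I7: IS=28 RO=29 EX=34 WR=35  [struct: FPMUL busy until I6 writes@27]
I8: IS=29 RO=30 EX=33 WR=34

I5 = (12, 13, 18, 19)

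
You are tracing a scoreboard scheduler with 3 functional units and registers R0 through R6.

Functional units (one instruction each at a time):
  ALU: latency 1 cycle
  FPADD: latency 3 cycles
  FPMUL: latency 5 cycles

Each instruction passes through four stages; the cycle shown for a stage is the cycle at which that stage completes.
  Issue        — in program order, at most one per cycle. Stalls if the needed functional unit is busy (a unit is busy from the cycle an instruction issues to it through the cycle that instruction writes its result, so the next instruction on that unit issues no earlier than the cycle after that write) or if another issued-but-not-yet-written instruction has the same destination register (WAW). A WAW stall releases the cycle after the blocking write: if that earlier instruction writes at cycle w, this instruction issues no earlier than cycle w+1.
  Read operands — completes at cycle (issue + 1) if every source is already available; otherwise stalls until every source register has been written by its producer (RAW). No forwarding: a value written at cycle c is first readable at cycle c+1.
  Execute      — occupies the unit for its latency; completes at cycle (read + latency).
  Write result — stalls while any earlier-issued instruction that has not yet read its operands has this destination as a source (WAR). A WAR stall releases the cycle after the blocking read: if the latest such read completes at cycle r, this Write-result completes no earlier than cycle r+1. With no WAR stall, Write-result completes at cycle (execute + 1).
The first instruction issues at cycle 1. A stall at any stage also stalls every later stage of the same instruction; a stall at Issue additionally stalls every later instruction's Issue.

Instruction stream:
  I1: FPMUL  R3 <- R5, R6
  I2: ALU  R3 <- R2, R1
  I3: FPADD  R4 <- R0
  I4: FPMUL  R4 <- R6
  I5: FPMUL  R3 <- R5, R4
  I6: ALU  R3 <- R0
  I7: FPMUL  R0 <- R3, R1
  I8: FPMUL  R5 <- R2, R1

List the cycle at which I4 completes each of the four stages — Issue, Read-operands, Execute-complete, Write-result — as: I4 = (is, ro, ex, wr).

I4 = (16, 17, 22, 23)

c1: I1 dispatched to FPMUL
c2: I1 operands ready
c7: I1 complete
c8: R3←I1
c9: I2 dispatched to ALU
c10: I2 operands ready | I3 dispatched to FPADD
c11: I2 complete | I3 operands ready
c12: R3←I2
c14: I3 complete
c15: R4←I3
c16: I4 dispatched to FPMUL
c17: I4 operands ready
c22: I4 complete
c23: R4←I4
c24: I5 dispatched to FPMUL
c25: I5 operands ready
c30: I5 complete
c31: R3←I5
c32: I6 dispatched to ALU
c33: I6 operands ready | I7 dispatched to FPMUL
c34: I6 complete
c35: R3←I6
c36: I7 operands ready
c41: I7 complete
c42: R0←I7
c43: I8 dispatched to FPMUL
c44: I8 operands ready
c49: I8 complete
c50: R5←I8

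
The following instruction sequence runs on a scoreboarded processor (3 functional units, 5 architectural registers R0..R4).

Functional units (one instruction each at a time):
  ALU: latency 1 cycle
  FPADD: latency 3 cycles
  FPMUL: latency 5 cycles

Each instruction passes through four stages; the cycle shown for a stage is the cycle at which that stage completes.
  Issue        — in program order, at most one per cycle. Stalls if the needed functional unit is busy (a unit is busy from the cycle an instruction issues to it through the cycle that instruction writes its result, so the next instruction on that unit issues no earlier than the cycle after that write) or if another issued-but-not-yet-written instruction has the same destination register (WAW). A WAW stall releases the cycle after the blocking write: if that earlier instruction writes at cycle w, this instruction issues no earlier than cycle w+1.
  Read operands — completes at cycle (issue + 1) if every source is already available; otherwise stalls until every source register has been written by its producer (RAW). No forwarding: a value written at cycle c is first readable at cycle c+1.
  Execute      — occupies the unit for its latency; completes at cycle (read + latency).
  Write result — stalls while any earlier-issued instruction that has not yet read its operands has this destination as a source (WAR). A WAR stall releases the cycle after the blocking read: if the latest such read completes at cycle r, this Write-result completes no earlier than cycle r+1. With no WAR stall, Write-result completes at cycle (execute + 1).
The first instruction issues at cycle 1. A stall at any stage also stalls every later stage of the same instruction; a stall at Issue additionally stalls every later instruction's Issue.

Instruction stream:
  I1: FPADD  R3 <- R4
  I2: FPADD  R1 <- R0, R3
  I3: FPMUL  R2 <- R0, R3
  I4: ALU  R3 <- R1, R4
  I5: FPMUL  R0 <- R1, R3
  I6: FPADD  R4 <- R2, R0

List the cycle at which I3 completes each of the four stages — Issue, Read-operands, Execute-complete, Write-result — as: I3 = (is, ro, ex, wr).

I3 = (8, 9, 14, 15)

[I1] 1/2/5/6
[I2] 7/8/11/12  (struct: FPADD busy until I1 writes@6)
[I3] 8/9/14/15
[I4] 9/13/14/15  (RAW R1: wait I2 write@12)
[I5] 16/17/22/23  (struct: FPMUL busy until I3 writes@15)
[I6] 17/24/27/28  (RAW R0: wait I5 write@23)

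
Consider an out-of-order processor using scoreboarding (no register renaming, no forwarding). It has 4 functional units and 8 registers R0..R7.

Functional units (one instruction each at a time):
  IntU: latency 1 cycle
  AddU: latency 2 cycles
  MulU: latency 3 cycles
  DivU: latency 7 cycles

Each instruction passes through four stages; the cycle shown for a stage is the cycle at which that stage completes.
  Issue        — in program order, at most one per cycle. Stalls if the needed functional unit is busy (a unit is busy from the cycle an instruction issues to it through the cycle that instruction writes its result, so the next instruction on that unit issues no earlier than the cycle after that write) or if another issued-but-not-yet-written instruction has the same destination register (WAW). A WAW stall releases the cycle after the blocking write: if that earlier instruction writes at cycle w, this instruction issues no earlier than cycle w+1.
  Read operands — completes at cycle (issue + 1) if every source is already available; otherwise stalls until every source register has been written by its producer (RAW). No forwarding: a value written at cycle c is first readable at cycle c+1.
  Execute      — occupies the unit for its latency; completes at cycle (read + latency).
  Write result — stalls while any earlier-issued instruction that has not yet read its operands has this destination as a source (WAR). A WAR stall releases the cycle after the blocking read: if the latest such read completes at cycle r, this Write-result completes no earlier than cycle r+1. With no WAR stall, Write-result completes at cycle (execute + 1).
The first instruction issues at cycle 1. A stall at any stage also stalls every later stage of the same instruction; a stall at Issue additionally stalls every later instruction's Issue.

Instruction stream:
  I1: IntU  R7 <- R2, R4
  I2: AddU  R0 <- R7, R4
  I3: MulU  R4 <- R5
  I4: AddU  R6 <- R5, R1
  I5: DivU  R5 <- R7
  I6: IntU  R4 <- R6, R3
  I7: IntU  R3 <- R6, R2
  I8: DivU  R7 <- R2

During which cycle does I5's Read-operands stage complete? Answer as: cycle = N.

cycle = 11

  I1 | 1 | 2 | 3 | 4
  I2 | 2 | 5 | 7 | 8   RAW R7: wait I1 write@4
  I3 | 3 | 4 | 7 | 8
  I4 | 9 | 10 | 12 | 13   struct: AddU busy until I2 writes@8
  I5 | 10 | 11 | 18 | 19
  I6 | 11 | 14 | 15 | 16   RAW R6: wait I4 write@13
  I7 | 17 | 18 | 19 | 20   struct: IntU busy until I6 writes@16
  I8 | 20 | 21 | 28 | 29   struct: DivU busy until I5 writes@19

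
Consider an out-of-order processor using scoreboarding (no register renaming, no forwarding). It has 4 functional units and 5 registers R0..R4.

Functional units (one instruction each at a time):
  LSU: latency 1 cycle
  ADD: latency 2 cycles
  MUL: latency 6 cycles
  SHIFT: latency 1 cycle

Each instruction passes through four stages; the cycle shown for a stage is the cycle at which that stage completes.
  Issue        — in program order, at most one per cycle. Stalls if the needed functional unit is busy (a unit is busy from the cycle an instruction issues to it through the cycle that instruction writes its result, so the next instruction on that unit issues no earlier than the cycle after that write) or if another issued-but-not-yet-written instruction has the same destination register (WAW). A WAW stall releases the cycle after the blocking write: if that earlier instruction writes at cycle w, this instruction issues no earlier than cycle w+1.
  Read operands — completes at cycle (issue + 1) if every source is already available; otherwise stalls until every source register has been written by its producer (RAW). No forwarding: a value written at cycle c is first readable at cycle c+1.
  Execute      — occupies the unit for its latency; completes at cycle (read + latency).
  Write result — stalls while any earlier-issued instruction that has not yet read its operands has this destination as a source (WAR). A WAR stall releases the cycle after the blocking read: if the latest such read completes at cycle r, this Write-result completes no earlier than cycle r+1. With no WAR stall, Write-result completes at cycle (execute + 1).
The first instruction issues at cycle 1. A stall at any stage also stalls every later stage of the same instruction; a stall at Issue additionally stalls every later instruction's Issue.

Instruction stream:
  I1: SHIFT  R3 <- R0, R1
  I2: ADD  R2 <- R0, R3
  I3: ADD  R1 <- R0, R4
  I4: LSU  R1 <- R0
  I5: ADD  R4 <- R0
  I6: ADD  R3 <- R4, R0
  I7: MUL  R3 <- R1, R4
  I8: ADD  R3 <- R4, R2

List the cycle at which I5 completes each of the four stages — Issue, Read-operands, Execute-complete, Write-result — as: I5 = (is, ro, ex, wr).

I5 = (15, 16, 18, 19)

  I1 | 1 | 2 | 3 | 4
  I2 | 2 | 5 | 7 | 8   RAW R3: wait I1 write@4
  I3 | 9 | 10 | 12 | 13   struct: ADD busy until I2 writes@8
  I4 | 14 | 15 | 16 | 17   WAW R1: wait I3 write@13
  I5 | 15 | 16 | 18 | 19
  I6 | 20 | 21 | 23 | 24   struct: ADD busy until I5 writes@19
  I7 | 25 | 26 | 32 | 33   WAW R3: wait I6 write@24
  I8 | 34 | 35 | 37 | 38   WAW R3: wait I7 write@33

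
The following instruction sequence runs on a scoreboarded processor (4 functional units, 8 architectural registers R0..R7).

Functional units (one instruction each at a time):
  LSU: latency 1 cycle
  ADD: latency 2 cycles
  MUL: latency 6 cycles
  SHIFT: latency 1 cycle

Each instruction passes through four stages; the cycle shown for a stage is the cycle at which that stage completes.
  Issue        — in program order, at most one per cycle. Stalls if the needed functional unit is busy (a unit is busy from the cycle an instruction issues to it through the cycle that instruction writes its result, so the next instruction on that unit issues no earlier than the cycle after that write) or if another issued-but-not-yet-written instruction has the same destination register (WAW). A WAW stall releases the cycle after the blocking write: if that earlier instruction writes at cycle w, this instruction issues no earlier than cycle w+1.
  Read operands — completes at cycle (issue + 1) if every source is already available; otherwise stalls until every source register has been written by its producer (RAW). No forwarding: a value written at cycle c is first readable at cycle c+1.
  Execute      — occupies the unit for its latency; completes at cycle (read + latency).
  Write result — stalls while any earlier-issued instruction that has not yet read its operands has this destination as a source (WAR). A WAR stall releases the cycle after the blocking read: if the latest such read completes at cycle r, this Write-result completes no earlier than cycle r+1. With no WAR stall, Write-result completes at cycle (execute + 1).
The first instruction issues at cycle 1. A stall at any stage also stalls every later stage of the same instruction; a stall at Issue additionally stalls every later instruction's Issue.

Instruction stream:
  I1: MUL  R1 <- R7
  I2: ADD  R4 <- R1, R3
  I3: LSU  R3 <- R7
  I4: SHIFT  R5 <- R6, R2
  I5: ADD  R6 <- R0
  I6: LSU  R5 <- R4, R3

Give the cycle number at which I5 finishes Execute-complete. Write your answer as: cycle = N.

c1: I1→MUL
c2: I1 RO, I2→ADD
c3: I3→LSU
c4: I3 RO, I4→SHIFT
c5: I3 EX, I4 RO
c6: I4 EX
c7: I4 WR R5
c8: I1 EX
c9: I1 WR R1
c10: I2 RO
c11: I3 WR R3
c12: I2 EX
c13: I2 WR R4
c14: I5→ADD
c15: I5 RO, I6→LSU
c16: I6 RO
c17: I5 EX, I6 EX
c18: I5 WR R6, I6 WR R5

cycle = 17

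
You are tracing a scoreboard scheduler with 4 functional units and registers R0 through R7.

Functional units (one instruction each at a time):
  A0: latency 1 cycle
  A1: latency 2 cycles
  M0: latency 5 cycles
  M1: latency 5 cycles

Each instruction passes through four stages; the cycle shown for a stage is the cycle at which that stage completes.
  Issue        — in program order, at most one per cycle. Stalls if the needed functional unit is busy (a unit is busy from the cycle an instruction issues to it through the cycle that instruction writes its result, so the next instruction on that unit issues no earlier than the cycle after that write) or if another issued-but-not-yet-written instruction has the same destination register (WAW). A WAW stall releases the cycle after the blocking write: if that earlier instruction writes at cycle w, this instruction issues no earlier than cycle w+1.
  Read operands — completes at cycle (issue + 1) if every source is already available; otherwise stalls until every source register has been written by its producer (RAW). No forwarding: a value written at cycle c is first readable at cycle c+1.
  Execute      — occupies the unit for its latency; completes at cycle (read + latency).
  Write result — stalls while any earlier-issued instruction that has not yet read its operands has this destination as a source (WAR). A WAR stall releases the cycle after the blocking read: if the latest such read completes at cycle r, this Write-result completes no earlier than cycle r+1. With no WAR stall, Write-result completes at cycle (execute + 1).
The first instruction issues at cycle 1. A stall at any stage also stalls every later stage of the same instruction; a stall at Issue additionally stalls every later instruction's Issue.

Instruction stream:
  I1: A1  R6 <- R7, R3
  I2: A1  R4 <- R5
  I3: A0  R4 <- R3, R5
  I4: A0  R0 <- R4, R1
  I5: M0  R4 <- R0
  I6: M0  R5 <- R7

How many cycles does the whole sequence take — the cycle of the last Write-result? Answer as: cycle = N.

cycle = 33

I1: IS=1 RO=2 EX=4 WR=5
I2: IS=6 RO=7 EX=9 WR=10  [struct: A1 busy until I1 writes@5]
I3: IS=11 RO=12 EX=13 WR=14  [WAW R4: wait I2 write@10]
I4: IS=15 RO=16 EX=17 WR=18  [struct: A0 busy until I3 writes@14]
I5: IS=16 RO=19 EX=24 WR=25  [RAW R0: wait I4 write@18]
I6: IS=26 RO=27 EX=32 WR=33  [struct: M0 busy until I5 writes@25]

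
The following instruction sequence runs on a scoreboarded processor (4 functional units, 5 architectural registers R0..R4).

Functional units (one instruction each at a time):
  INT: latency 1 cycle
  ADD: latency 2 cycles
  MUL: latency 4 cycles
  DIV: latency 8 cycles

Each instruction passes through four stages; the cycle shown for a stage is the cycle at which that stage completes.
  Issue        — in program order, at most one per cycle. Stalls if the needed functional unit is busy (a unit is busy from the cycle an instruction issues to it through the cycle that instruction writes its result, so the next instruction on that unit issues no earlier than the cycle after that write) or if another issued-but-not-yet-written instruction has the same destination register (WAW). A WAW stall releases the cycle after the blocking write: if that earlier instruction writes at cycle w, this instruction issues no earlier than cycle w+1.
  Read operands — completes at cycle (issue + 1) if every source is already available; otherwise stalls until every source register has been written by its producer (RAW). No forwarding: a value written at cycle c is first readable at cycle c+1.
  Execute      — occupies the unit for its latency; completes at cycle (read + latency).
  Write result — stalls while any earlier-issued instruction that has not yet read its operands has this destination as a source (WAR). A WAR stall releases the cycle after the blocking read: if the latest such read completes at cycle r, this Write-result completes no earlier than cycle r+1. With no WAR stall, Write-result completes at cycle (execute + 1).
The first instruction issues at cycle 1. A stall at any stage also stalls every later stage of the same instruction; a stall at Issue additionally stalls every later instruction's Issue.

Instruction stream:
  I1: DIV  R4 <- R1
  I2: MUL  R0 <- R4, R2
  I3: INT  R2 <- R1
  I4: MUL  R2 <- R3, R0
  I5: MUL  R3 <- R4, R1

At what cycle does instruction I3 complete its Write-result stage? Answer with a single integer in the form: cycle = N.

[I1] 1/2/10/11
[I2] 2/12/16/17  (RAW R4: wait I1 write@11)
[I3] 3/4/5/13  (WAR R2: wait I2 read@12)
[I4] 18/19/23/24  (struct: MUL busy until I2 writes@17)
[I5] 25/26/30/31  (struct: MUL busy until I4 writes@24)

cycle = 13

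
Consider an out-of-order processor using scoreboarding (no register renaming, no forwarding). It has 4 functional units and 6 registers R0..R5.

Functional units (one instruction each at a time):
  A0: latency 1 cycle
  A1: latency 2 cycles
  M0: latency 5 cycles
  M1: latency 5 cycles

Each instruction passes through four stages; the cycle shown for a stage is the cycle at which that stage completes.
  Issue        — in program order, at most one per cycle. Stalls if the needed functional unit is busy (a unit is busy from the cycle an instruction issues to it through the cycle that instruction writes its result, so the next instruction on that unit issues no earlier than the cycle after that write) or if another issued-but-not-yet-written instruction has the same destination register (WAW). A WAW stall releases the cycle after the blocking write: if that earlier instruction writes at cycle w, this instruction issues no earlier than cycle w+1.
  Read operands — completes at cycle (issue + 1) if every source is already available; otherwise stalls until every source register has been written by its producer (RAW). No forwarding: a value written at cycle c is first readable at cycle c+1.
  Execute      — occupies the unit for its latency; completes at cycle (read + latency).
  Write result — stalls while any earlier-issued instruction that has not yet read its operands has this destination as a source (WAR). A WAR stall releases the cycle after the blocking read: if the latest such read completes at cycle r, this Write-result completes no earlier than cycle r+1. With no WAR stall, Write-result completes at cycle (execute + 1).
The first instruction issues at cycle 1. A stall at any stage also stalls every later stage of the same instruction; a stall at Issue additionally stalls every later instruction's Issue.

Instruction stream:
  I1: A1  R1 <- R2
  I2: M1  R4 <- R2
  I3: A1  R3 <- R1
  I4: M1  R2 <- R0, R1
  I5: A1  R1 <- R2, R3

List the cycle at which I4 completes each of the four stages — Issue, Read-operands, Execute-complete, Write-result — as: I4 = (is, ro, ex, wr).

[1] I1 dispatched to A1
[2] I1 operands ready; I2 dispatched to M1
[3] I2 operands ready
[4] I1 complete
[5] R1←I1
[6] I3 dispatched to A1
[7] I3 operands ready
[8] I2 complete
[9] R4←I2; I3 complete
[10] R3←I3; I4 dispatched to M1
[11] I4 operands ready; I5 dispatched to A1
[16] I4 complete
[17] R2←I4
[18] I5 operands ready
[20] I5 complete
[21] R1←I5

I4 = (10, 11, 16, 17)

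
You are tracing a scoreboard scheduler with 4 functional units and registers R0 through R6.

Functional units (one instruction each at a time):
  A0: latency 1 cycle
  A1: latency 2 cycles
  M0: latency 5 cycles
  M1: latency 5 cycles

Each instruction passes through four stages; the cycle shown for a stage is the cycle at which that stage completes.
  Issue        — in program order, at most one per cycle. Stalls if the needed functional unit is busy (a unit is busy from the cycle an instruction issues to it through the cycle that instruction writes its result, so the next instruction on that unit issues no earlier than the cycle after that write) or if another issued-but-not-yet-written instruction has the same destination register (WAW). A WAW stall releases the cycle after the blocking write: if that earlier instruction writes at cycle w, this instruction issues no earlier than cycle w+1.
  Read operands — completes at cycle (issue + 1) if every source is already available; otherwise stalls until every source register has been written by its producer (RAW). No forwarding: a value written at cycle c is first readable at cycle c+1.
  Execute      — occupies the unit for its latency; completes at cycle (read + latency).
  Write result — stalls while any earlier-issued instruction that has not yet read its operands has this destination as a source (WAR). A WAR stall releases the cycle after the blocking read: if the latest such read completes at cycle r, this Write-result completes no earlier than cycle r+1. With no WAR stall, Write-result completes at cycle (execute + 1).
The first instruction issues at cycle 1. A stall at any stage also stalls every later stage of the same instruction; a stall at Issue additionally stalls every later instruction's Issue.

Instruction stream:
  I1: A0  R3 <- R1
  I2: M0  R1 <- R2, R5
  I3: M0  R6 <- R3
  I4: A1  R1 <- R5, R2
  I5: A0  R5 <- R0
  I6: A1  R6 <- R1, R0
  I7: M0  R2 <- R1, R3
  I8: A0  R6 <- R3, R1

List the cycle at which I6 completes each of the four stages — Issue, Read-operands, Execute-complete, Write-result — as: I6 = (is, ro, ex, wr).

[1] I1 issues→A0
[2] I1 reads | I2 issues→M0
[3] I1 exec-done | I2 reads
[4] I1 writes R3
[8] I2 exec-done
[9] I2 writes R1
[10] I3 issues→M0
[11] I3 reads | I4 issues→A1
[12] I4 reads | I5 issues→A0
[13] I5 reads
[14] I4 exec-done | I5 exec-done
[15] I4 writes R1 | I5 writes R5
[16] I3 exec-done
[17] I3 writes R6
[18] I6 issues→A1
[19] I6 reads | I7 issues→M0
[20] I7 reads
[21] I6 exec-done
[22] I6 writes R6
[23] I8 issues→A0
[24] I8 reads
[25] I7 exec-done | I8 exec-done
[26] I7 writes R2 | I8 writes R6

I6 = (18, 19, 21, 22)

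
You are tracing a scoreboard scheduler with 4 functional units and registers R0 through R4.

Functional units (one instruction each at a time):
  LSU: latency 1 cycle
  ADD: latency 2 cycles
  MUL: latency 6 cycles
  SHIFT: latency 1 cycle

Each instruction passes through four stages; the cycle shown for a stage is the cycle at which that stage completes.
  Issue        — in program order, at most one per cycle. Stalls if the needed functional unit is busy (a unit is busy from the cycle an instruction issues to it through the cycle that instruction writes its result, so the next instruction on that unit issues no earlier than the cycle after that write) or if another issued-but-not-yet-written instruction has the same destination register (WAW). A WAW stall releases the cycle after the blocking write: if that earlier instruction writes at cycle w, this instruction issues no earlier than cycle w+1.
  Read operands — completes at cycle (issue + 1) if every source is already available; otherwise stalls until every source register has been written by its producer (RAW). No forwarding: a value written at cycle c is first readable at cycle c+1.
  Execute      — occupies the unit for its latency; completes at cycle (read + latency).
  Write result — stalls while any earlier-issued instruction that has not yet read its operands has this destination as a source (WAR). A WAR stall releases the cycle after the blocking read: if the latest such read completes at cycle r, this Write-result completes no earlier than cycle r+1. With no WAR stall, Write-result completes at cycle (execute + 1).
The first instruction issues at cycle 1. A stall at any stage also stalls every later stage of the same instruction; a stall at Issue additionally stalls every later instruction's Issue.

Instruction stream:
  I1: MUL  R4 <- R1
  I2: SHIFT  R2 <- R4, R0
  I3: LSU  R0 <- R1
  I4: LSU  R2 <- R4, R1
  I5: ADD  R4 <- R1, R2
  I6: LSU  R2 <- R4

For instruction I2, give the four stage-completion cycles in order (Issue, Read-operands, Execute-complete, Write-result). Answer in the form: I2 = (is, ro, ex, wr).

I2 = (2, 10, 11, 12)

I1 -> (1, 2, 8, 9)
I2 -> (2, 10, 11, 12)  // RAW R4: wait I1 write@9
I3 -> (3, 4, 5, 11)  // WAR R0: wait I2 read@10
I4 -> (13, 14, 15, 16)  // WAW R2: wait I2 write@12
I5 -> (14, 17, 19, 20)  // RAW R2: wait I4 write@16
I6 -> (17, 21, 22, 23)  // struct: LSU busy until I4 writes@16, RAW R4: wait I5 write@20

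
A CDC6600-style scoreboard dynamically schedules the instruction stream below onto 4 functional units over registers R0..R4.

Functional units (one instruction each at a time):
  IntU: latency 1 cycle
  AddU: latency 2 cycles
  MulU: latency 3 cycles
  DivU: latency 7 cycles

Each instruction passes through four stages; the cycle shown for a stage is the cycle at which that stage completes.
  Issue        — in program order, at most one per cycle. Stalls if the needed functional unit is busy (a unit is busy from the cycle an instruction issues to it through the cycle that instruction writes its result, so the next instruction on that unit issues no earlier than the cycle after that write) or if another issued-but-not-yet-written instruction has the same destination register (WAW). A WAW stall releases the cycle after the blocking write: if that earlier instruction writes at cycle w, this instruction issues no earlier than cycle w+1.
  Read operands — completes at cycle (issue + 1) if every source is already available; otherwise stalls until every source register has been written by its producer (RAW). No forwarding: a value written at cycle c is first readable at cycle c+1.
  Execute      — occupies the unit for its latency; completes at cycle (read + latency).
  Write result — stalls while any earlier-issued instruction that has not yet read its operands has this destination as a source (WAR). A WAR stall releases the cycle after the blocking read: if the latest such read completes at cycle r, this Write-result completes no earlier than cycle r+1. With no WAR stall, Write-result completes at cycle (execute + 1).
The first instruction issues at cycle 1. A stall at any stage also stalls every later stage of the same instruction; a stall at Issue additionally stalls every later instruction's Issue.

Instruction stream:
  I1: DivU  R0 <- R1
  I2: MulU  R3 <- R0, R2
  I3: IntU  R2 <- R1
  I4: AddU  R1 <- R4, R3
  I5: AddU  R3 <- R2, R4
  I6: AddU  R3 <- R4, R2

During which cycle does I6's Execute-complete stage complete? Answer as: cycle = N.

I1 -> (1, 2, 9, 10)
I2 -> (2, 11, 14, 15)  // RAW R0: wait I1 write@10
I3 -> (3, 4, 5, 12)  // WAR R2: wait I2 read@11
I4 -> (4, 16, 18, 19)  // RAW R3: wait I2 write@15
I5 -> (20, 21, 23, 24)  // struct: AddU busy until I4 writes@19
I6 -> (25, 26, 28, 29)  // struct: AddU busy until I5 writes@24

cycle = 28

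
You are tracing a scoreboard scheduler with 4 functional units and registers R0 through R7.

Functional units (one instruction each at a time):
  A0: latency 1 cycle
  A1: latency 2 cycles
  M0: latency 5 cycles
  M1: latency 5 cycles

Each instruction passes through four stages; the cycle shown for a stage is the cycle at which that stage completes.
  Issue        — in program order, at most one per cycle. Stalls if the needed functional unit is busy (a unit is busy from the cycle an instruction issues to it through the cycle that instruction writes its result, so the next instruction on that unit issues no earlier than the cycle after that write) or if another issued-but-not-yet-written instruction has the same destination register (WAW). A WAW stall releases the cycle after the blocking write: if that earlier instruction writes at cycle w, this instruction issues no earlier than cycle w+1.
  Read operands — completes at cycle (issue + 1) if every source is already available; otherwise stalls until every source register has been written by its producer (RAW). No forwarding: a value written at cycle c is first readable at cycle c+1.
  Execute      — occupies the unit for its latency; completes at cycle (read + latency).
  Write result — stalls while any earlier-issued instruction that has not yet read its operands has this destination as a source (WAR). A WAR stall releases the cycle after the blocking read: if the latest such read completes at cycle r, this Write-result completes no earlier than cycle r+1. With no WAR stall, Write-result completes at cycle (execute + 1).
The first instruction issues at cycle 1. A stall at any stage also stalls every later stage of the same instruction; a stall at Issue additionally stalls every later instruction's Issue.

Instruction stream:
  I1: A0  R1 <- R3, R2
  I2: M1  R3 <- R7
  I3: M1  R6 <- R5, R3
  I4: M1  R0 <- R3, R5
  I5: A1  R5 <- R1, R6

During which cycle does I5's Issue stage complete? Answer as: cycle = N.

cycle = 19

c1: issue I1 (A0)
c2: I1 read-ops | issue I2 (M1)
c3: I1 finished on A0 | I2 read-ops
c4: I1→R1
c8: I2 finished on M1
c9: I2→R3
c10: issue I3 (M1)
c11: I3 read-ops
c16: I3 finished on M1
c17: I3→R6
c18: issue I4 (M1)
c19: I4 read-ops | issue I5 (A1)
c20: I5 read-ops
c22: I5 finished on A1
c23: I5→R5
c24: I4 finished on M1
c25: I4→R0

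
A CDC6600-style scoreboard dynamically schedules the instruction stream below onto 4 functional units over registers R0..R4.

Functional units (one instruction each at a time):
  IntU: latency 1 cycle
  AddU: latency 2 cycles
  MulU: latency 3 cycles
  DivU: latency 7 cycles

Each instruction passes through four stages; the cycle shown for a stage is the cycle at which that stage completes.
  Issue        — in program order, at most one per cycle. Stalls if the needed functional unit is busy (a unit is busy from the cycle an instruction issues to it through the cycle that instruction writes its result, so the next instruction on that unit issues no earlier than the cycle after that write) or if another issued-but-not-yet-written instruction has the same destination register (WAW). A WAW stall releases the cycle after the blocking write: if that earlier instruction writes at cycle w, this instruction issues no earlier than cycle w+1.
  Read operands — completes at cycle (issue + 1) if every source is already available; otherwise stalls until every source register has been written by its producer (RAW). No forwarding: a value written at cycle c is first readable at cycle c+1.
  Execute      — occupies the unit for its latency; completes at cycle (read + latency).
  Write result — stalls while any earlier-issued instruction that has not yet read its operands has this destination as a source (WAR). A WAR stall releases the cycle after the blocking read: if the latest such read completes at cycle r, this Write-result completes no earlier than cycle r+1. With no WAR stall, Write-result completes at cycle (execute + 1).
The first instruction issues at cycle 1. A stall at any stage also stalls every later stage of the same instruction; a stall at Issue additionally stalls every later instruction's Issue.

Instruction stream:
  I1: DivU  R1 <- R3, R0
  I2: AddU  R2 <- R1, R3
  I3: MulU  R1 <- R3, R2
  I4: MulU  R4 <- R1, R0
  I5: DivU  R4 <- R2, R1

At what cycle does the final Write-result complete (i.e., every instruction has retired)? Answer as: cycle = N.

t=1  I1 dispatched to DivU
t=2  I1 operands ready; I2 dispatched to AddU
t=9  I1 complete
t=10  R1←I1
t=11  I2 operands ready; I3 dispatched to MulU
t=13  I2 complete
t=14  R2←I2
t=15  I3 operands ready
t=18  I3 complete
t=19  R1←I3
t=20  I4 dispatched to MulU
t=21  I4 operands ready
t=24  I4 complete
t=25  R4←I4
t=26  I5 dispatched to DivU
t=27  I5 operands ready
t=34  I5 complete
t=35  R4←I5

cycle = 35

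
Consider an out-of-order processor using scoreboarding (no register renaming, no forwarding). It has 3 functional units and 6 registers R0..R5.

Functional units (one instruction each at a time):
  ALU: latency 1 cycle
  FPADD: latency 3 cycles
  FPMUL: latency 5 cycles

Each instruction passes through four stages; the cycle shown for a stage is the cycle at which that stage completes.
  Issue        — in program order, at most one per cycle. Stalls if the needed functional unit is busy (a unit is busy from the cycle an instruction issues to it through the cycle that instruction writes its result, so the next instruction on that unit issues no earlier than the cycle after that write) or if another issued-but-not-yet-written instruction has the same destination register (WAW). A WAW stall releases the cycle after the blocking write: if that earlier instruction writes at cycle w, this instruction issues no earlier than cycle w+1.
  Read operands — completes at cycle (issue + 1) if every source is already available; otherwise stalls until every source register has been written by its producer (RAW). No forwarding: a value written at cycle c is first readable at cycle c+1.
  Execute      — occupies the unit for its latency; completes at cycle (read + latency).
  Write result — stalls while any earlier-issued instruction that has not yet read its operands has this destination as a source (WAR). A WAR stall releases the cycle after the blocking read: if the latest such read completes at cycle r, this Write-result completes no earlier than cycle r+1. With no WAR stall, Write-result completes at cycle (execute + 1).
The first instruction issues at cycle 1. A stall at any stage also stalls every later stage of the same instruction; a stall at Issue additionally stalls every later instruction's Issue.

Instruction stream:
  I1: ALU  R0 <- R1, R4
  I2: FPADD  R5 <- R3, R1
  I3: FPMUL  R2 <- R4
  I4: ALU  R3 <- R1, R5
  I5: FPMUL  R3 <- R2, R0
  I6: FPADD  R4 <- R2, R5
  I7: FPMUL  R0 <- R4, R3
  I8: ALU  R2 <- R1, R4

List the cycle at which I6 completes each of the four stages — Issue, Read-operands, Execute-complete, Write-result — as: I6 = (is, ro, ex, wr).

[I1] 1/2/3/4
[I2] 2/3/6/7
[I3] 3/4/9/10
[I4] 5/8/9/10  (struct: ALU busy until I1 writes@4; RAW R5: wait I2 write@7)
[I5] 11/12/17/18  (WAW R3: wait I4 write@10)
[I6] 12/13/16/17
[I7] 19/20/25/26  (struct: FPMUL busy until I5 writes@18)
[I8] 20/21/22/23

I6 = (12, 13, 16, 17)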